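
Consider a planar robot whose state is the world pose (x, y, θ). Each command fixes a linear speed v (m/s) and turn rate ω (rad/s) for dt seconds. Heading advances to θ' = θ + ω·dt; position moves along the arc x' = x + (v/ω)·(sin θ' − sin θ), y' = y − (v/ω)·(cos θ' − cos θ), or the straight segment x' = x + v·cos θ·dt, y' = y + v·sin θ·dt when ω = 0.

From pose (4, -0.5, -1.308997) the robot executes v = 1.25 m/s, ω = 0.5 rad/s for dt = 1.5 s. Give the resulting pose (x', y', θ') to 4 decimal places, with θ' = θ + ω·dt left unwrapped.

θ' = -1.3090 + 0.5·1.5 = -0.5590
R = v/ω = 1.25/0.5 = 2.5000
x' = 4 + 2.5000·(sin -0.5590 − sin -1.3090) = 5.0890
y' = -0.5 − 2.5000·(cos -0.5590 − cos -1.3090) = -1.9724

(5.0890, -1.9724, -0.5590)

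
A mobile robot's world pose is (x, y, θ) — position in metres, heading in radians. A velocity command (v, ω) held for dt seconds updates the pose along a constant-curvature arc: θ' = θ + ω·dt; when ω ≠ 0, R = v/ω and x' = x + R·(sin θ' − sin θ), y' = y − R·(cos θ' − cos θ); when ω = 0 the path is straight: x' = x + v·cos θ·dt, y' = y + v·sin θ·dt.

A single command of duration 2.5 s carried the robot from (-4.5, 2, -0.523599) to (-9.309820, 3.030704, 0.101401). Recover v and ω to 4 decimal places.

Δθ = 0.101401 − -0.523599 = 0.625000
ω = Δθ/dt = 0.625000/2.5 = 0.2500
R = Δx/(sin θ' − sin θ) = -8.0000
v = R·ω = -8.0000·0.2500 = -2.0000

v = -2.0000, ω = 0.2500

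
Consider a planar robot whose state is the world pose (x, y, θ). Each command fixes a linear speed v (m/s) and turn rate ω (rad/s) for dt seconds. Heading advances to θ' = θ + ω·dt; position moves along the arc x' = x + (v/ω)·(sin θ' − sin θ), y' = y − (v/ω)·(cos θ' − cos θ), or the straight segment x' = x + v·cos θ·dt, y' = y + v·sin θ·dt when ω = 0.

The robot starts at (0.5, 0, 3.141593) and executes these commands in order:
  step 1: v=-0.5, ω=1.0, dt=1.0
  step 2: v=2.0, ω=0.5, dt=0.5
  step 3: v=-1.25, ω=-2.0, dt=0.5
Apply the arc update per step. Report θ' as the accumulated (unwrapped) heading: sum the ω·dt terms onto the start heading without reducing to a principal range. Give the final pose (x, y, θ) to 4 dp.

(0.9292, -0.2616, 3.3916)

step 1: θ'=4.1416 (R=-0.5000) → pose (0.9207, 0.2298, 4.1416)
step 2: θ'=4.3916 (R=4.0000) → pose (0.4907, -0.6701, 4.3916)
step 3: θ'=3.3916 (R=0.6250) → pose (0.9292, -0.2616, 3.3916)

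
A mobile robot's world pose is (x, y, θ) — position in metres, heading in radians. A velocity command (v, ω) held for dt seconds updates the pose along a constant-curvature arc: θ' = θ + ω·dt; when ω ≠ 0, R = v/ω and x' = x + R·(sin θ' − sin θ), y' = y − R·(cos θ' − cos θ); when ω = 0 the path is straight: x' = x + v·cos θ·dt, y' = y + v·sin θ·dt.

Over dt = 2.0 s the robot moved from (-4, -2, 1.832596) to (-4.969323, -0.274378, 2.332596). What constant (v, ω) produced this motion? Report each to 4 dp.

v = 1.0000, ω = 0.2500

Δθ = 2.332596 − 1.832596 = 0.500000
ω = Δθ/dt = 0.500000/2.0 = 0.2500
R = −Δy/(cos θ' − cos θ) = 4.0000
v = R·ω = 4.0000·0.2500 = 1.0000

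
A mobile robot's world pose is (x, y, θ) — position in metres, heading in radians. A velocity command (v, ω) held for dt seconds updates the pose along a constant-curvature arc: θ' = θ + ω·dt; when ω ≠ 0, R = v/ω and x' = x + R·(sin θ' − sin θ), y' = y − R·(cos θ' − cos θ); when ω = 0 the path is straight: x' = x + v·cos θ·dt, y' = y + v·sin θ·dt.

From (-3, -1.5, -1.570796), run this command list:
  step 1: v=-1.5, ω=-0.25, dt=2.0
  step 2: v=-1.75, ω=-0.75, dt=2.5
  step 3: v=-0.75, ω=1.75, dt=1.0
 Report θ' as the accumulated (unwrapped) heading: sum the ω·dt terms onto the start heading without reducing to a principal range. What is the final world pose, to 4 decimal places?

(2.1191, 1.9230, -2.1958)

step 1: θ'=-2.0708 (R=6.0000) → pose (-2.2655, 1.3766, -2.0708)
step 2: θ'=-3.9458 (R=2.3333) → pose (1.4628, 1.8765, -3.9458)
step 3: θ'=-2.1958 (R=-0.4286) → pose (2.1191, 1.9230, -2.1958)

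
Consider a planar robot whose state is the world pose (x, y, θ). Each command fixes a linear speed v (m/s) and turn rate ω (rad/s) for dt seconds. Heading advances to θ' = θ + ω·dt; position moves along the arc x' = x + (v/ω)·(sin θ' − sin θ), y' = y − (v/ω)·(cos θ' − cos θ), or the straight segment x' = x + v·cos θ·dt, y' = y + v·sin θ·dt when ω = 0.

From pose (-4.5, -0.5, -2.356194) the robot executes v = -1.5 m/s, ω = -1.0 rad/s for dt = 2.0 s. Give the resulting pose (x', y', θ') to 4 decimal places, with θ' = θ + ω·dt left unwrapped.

θ' = -2.3562 + -1.0·2.0 = -4.3562
R = v/ω = -1.5/-1.0 = 1.5000
x' = -4.5 + 1.5000·(sin -4.3562 − sin -2.3562) = -2.0335
y' = -0.5 − 1.5000·(cos -4.3562 − cos -2.3562) = -1.0376

(-2.0335, -1.0376, -4.3562)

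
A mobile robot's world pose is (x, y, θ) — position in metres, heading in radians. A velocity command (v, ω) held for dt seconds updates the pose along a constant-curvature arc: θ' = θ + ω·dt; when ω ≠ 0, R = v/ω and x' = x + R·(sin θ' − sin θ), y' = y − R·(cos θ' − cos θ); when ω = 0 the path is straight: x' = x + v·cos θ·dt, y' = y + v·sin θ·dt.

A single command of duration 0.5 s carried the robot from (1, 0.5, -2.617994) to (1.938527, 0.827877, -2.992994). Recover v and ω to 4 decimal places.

v = -2.0000, ω = -0.7500

Δθ = -2.992994 − -2.617994 = -0.375000
ω = Δθ/dt = -0.375000/0.5 = -0.7500
R = Δx/(sin θ' − sin θ) = 2.6667
v = R·ω = 2.6667·-0.7500 = -2.0000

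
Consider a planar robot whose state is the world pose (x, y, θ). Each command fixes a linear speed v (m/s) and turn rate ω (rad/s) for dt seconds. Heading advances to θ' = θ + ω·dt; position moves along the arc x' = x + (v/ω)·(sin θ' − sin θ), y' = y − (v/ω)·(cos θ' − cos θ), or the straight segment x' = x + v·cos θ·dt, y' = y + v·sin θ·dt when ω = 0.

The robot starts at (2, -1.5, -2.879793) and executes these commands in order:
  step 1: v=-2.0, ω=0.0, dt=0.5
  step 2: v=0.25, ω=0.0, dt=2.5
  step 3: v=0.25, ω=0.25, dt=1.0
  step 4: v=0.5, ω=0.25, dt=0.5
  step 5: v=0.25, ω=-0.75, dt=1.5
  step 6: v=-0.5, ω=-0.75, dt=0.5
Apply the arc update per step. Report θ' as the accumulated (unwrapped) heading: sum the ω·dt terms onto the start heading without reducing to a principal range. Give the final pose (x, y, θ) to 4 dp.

(1.7609, -1.8146, -4.0048)

step 1: θ'=-2.8798 (straight) → pose (2.9659, -1.2412, -2.8798)
step 2: θ'=-2.8798 (straight) → pose (2.3622, -1.4029, -2.8798)
step 3: θ'=-2.6298 (R=1.0000) → pose (2.1313, -1.4970, -2.6298)
step 4: θ'=-2.5048 (R=2.0000) → pose (1.9215, -1.6327, -2.5048)
step 5: θ'=-3.6298 (R=-0.3333) → pose (1.5670, -1.6591, -3.6298)
step 6: θ'=-4.0048 (R=0.6667) → pose (1.7609, -1.8146, -4.0048)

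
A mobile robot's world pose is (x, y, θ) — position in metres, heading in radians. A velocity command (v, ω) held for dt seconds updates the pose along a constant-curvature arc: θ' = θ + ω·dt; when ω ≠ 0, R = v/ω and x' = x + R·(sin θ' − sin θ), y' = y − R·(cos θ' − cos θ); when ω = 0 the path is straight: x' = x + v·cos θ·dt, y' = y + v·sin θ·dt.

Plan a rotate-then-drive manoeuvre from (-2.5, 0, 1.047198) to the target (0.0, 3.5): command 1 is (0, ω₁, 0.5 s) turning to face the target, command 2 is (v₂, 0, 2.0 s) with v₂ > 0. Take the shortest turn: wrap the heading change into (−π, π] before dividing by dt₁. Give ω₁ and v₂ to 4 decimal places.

heading to target = atan2(3.5−0, 0−-2.5) = 0.9505
Δθ = wrap(0.9505 − 1.0472) = -0.0967; ω₁ = Δθ/dt₁ = -0.1933
distance = √((0−-2.5)² + (3.5−0)²) = 4.3012; v₂ = distance/dt₂ = 2.1506

ω₁ = -0.1933, v₂ = 2.1506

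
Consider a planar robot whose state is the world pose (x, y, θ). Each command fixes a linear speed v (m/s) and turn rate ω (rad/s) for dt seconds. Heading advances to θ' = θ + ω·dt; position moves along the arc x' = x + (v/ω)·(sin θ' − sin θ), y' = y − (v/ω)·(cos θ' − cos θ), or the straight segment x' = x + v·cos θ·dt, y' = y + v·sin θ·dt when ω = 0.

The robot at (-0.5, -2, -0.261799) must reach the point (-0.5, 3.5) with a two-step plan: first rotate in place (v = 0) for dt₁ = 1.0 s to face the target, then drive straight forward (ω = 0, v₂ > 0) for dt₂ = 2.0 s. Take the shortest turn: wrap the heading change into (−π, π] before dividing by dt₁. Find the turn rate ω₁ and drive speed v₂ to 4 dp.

heading to target = atan2(3.5−-2, -0.5−-0.5) = 1.5708
Δθ = wrap(1.5708 − -0.2618) = 1.8326; ω₁ = Δθ/dt₁ = 1.8326
distance = √((-0.5−-0.5)² + (3.5−-2)²) = 5.5000; v₂ = distance/dt₂ = 2.7500

ω₁ = 1.8326, v₂ = 2.7500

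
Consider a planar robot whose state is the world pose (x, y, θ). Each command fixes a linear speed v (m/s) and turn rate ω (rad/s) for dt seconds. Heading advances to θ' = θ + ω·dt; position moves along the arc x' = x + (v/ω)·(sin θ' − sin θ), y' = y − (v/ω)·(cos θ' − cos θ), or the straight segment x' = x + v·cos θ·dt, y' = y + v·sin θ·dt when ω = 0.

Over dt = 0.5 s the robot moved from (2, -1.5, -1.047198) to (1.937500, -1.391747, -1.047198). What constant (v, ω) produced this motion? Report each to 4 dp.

Δθ = -1.047198 − -1.047198 = 0.000000
ω = Δθ/dt = 0.000000/0.5 = 0.0000
ω = 0 → v = (Δx·cos θ + Δy·sin θ)/dt = -0.2500

v = -0.2500, ω = 0.0000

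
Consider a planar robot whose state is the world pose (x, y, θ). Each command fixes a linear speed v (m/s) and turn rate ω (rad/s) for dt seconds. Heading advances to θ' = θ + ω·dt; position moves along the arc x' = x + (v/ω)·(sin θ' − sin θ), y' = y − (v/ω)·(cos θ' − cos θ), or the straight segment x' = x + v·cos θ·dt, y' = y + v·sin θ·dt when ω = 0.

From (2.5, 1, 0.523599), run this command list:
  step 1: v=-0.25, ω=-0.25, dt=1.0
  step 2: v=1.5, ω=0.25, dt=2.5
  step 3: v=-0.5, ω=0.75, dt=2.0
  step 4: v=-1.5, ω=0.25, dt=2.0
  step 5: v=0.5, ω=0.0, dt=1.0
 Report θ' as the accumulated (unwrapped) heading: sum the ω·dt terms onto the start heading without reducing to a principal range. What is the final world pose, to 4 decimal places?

(7.5444, 0.7530, 2.8986)

step 1: θ'=0.2736 (R=1.0000) → pose (2.2702, 0.9032, 0.2736)
step 2: θ'=0.8986 (R=6.0000) → pose (5.3437, 2.9438, 0.8986)
step 3: θ'=2.3986 (R=-0.6667) → pose (5.4144, 2.0377, 2.3986)
step 4: θ'=2.8986 (R=-6.0000) → pose (8.0297, 0.6327, 2.8986)
step 5: θ'=2.8986 (straight) → pose (7.5444, 0.7530, 2.8986)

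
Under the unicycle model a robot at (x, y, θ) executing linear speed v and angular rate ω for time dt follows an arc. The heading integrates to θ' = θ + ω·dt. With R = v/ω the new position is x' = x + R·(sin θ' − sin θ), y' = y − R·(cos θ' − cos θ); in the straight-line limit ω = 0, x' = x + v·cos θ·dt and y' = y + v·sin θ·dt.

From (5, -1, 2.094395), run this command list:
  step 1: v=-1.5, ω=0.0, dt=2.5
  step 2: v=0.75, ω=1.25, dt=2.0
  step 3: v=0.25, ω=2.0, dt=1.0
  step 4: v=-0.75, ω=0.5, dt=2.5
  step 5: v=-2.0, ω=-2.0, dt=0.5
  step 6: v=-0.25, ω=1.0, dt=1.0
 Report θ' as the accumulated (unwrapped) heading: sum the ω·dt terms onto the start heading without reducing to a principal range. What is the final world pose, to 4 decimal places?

step 1: θ'=2.0944 (straight) → pose (6.8750, -4.2476, 2.0944)
step 2: θ'=4.5944 (R=0.6000) → pose (5.7596, -4.4770, 4.5944)
step 3: θ'=6.5944 (R=0.1250) → pose (5.9220, -4.6107, 6.5944)
step 4: θ'=7.8444 (R=-1.5000) → pose (4.8813, -6.0242, 7.8444)
step 5: θ'=6.8444 (R=1.0000) → pose (4.4136, -6.8613, 6.8444)
step 6: θ'=7.8444 (R=-0.2500) → pose (4.2967, -7.0705, 7.8444)

(4.2967, -7.0705, 7.8444)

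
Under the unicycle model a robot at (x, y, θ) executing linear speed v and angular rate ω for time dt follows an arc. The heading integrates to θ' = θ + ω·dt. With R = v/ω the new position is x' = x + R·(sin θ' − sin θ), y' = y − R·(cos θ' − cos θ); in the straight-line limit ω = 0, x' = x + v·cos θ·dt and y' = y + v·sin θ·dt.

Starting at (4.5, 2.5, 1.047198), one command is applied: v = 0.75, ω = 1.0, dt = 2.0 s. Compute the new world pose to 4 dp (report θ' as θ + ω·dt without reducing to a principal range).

θ' = 1.0472 + 1.0·2.0 = 3.0472
R = v/ω = 0.75/1.0 = 0.7500
x' = 4.5 + 0.7500·(sin 3.0472 − sin 1.0472) = 3.9212
y' = 2.5 − 0.7500·(cos 3.0472 − cos 1.0472) = 3.6217

(3.9212, 3.6217, 3.0472)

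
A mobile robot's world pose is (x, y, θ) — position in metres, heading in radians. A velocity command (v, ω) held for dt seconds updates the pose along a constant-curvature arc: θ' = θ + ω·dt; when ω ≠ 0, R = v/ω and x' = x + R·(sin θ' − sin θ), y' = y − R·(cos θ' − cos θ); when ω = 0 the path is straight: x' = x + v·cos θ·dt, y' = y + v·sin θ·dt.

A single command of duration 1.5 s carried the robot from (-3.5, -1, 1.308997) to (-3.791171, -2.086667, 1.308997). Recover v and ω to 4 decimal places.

Δθ = 1.308997 − 1.308997 = 0.000000
ω = Δθ/dt = 0.000000/1.5 = 0.0000
ω = 0 → v = (Δx·cos θ + Δy·sin θ)/dt = -0.7500

v = -0.7500, ω = 0.0000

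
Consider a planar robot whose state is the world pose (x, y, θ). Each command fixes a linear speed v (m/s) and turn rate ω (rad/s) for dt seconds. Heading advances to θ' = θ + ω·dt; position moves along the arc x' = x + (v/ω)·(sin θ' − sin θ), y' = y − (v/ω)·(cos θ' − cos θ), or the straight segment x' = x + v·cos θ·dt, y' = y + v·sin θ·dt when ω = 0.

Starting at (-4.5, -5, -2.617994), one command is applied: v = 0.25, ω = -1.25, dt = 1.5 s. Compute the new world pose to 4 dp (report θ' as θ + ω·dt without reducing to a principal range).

(-4.7952, -4.8703, -4.4930)

θ' = -2.6180 + -1.25·1.5 = -4.4930
R = v/ω = 0.25/-1.25 = -0.2000
x' = -4.5 + -0.2000·(sin -4.4930 − sin -2.6180) = -4.7952
y' = -5 − -0.2000·(cos -4.4930 − cos -2.6180) = -4.8703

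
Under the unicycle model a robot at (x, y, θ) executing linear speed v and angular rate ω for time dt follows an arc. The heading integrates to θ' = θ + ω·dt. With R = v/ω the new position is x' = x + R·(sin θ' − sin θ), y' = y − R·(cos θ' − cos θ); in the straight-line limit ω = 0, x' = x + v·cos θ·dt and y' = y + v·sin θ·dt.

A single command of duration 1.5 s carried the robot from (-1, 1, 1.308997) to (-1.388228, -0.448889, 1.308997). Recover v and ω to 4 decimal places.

v = -1.0000, ω = 0.0000

Δθ = 1.308997 − 1.308997 = 0.000000
ω = Δθ/dt = 0.000000/1.5 = 0.0000
ω = 0 → v = (Δx·cos θ + Δy·sin θ)/dt = -1.0000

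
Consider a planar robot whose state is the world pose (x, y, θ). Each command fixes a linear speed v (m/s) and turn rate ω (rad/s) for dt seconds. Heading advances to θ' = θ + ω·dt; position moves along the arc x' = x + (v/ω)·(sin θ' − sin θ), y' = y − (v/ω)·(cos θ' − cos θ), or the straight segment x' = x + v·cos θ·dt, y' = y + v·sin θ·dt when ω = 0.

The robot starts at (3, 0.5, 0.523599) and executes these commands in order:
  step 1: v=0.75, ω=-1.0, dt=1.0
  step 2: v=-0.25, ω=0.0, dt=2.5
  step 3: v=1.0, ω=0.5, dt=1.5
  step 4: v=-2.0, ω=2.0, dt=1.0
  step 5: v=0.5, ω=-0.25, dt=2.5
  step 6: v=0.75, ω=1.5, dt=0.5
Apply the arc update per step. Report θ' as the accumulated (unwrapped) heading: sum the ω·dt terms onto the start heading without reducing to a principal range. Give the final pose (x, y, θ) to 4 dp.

(3.5001, 0.5127, 2.3986)

step 1: θ'=-0.4764 (R=-0.7500) → pose (3.7189, 0.5170, -0.4764)
step 2: θ'=-0.4764 (straight) → pose (3.1635, 0.8036, -0.4764)
step 3: θ'=0.2736 (R=2.0000) → pose (4.6211, 0.6553, 0.2736)
step 4: θ'=2.2736 (R=-1.0000) → pose (4.1283, -0.9539, 2.2736)
step 5: θ'=1.6486 (R=-2.0000) → pose (3.6604, 0.1834, 1.6486)
step 6: θ'=2.3986 (R=0.5000) → pose (3.5001, 0.5127, 2.3986)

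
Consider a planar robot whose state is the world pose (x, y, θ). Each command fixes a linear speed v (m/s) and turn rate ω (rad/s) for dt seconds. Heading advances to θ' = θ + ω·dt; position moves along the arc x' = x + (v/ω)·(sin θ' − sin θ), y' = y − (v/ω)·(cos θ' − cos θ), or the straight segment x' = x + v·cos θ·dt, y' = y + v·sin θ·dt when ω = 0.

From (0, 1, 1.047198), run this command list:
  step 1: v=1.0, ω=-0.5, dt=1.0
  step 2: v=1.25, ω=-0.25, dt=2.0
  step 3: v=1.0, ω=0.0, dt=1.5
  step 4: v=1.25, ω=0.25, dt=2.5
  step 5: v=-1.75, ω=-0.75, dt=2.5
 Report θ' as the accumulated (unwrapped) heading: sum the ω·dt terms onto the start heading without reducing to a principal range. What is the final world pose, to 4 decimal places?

step 1: θ'=0.5472 (R=-2.0000) → pose (0.6915, 1.7080, 0.5472)
step 2: θ'=0.0472 (R=-5.0000) → pose (3.0570, 2.4325, 0.0472)
step 3: θ'=0.0472 (straight) → pose (4.5554, 2.5032, 0.0472)
step 4: θ'=0.6722 (R=5.0000) → pose (7.4330, 3.5854, 0.6722)
step 5: θ'=-1.2028 (R=2.3333) → pose (3.8029, 4.5717, -1.2028)

(3.8029, 4.5717, -1.2028)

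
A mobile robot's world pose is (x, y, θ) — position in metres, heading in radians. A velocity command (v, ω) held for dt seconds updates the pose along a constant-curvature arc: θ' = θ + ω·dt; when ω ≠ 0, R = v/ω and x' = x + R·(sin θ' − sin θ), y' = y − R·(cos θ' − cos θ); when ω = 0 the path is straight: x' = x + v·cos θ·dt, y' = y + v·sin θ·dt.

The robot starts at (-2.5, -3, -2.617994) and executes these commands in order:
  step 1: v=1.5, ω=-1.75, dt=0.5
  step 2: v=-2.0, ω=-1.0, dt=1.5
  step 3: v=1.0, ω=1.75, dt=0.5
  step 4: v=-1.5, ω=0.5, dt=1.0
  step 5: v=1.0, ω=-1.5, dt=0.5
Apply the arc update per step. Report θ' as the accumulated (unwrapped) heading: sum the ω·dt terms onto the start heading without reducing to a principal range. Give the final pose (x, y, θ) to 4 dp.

(-1.2780, -5.6344, -4.3680)

step 1: θ'=-3.4930 (R=-0.8571) → pose (-3.2236, -3.0625, -3.4930)
step 2: θ'=-4.9930 (R=2.0000) → pose (-1.9903, -5.4941, -4.9930)
step 3: θ'=-4.1180 (R=0.5714) → pose (-2.0659, -5.0159, -4.1180)
step 4: θ'=-3.6180 (R=-3.0000) → pose (-0.9562, -6.0018, -3.6180)
step 5: θ'=-4.3680 (R=-0.6667) → pose (-1.2780, -5.6344, -4.3680)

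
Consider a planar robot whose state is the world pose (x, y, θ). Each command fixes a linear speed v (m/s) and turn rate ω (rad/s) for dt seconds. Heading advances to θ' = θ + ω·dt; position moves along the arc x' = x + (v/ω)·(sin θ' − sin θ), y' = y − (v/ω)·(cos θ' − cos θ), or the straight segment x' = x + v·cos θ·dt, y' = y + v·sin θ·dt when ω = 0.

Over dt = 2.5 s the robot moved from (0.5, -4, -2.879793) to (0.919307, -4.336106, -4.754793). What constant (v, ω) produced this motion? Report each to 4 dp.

v = -0.2500, ω = -0.7500

Δθ = -4.754793 − -2.879793 = -1.875000
ω = Δθ/dt = -1.875000/2.5 = -0.7500
R = Δx/(sin θ' − sin θ) = 0.3333
v = R·ω = 0.3333·-0.7500 = -0.2500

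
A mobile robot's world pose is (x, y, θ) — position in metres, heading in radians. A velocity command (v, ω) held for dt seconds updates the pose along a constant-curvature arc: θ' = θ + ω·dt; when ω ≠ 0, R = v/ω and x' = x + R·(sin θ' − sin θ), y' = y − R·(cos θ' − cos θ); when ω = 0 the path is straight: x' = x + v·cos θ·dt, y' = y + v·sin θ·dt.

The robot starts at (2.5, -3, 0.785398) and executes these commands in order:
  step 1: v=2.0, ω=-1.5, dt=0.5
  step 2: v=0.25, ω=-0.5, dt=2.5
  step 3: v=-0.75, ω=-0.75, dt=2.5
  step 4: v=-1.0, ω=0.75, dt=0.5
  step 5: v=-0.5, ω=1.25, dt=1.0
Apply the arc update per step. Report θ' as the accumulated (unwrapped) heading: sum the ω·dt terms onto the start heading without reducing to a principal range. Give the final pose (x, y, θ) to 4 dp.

step 1: θ'=0.0354 (R=-1.3333) → pose (3.3956, -2.6103, 0.0354)
step 2: θ'=-1.2146 (R=-0.5000) → pose (3.8819, -2.9356, -1.2146)
step 3: θ'=-3.0896 (R=1.0000) → pose (4.7672, -1.5883, -3.0896)
step 4: θ'=-2.7146 (R=-1.3333) → pose (5.2501, -1.4704, -2.7146)
step 5: θ'=-1.4646 (R=-0.4000) → pose (5.4822, -1.0639, -1.4646)

(5.4822, -1.0639, -1.4646)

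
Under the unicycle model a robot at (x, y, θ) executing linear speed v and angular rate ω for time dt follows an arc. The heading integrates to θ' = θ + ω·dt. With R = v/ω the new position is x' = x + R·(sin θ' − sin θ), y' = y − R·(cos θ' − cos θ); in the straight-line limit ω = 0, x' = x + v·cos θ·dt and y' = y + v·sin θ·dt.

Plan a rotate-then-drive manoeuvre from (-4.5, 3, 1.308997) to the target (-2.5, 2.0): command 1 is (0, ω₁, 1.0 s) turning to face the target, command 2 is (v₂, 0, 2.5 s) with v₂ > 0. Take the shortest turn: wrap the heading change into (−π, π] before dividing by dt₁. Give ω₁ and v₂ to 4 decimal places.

heading to target = atan2(2−3, -2.5−-4.5) = -0.4636
Δθ = wrap(-0.4636 − 1.3090) = -1.7726; ω₁ = Δθ/dt₁ = -1.7726
distance = √((-2.5−-4.5)² + (2−3)²) = 2.2361; v₂ = distance/dt₂ = 0.8944

ω₁ = -1.7726, v₂ = 0.8944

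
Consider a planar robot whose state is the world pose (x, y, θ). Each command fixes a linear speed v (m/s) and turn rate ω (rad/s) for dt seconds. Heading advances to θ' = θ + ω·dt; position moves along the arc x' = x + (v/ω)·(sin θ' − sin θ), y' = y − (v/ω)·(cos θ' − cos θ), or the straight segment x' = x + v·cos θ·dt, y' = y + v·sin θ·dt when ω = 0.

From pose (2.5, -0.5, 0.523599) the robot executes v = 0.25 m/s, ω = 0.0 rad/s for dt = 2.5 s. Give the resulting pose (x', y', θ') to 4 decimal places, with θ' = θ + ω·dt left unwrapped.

(3.0413, -0.1875, 0.5236)

θ' = 0.5236 + 0.0·2.5 = 0.5236
ω = 0 → straight: x' = 2.5 + 0.25·cos(0.5236)·2.5 = 3.0413
y' = -0.5 + 0.25·sin(0.5236)·2.5 = -0.1875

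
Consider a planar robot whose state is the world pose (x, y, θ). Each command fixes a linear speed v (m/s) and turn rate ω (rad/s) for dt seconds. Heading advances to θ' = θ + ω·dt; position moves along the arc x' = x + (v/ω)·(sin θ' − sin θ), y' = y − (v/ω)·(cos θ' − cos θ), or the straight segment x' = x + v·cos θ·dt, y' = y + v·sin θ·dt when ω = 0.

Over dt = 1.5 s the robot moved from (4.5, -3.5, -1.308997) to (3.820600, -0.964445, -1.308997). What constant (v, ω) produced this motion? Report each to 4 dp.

Δθ = -1.308997 − -1.308997 = 0.000000
ω = Δθ/dt = 0.000000/1.5 = 0.0000
ω = 0 → v = (Δx·cos θ + Δy·sin θ)/dt = -1.7500

v = -1.7500, ω = 0.0000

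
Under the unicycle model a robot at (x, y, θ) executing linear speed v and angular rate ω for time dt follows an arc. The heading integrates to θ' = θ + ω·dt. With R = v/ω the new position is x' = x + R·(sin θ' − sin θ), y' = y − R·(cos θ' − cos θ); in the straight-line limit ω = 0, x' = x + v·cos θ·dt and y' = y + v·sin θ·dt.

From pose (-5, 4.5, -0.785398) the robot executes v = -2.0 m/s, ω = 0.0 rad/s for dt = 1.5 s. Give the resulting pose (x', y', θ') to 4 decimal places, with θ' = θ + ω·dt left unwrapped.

(-7.1213, 6.6213, -0.7854)

θ' = -0.7854 + 0.0·1.5 = -0.7854
ω = 0 → straight: x' = -5 + -2.0·cos(-0.7854)·1.5 = -7.1213
y' = 4.5 + -2.0·sin(-0.7854)·1.5 = 6.6213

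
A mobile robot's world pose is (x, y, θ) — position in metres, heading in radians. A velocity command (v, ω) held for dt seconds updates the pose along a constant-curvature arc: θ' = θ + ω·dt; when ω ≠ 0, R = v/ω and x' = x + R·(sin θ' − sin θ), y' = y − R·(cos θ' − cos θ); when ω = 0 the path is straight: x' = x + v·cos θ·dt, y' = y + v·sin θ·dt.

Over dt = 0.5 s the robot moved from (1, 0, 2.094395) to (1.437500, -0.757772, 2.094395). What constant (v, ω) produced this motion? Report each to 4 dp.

Δθ = 2.094395 − 2.094395 = 0.000000
ω = Δθ/dt = 0.000000/0.5 = 0.0000
ω = 0 → v = (Δx·cos θ + Δy·sin θ)/dt = -1.7500

v = -1.7500, ω = 0.0000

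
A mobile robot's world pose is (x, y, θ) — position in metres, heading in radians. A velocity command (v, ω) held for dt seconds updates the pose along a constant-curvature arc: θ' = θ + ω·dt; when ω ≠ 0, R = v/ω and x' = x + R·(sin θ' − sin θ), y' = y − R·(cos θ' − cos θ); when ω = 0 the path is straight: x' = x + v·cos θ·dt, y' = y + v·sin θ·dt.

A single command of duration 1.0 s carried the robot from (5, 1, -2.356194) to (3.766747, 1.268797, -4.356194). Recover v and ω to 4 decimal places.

v = 1.5000, ω = -2.0000

Δθ = -4.356194 − -2.356194 = -2.000000
ω = Δθ/dt = -2.000000/1.0 = -2.0000
R = Δx/(sin θ' − sin θ) = -0.7500
v = R·ω = -0.7500·-2.0000 = 1.5000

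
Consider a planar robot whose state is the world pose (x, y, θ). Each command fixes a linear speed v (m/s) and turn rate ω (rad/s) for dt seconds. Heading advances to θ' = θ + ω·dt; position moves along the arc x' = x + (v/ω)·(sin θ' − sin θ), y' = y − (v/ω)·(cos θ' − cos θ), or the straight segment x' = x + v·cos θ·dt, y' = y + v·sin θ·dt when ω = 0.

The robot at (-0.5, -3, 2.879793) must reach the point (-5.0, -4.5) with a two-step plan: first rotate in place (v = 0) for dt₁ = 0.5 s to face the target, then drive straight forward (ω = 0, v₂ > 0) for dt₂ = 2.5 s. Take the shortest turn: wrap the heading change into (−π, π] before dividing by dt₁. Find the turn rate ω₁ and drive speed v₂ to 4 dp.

heading to target = atan2(-4.5−-3, -5−-0.5) = -2.8198
Δθ = wrap(-2.8198 − 2.8798) = 0.5836; ω₁ = Δθ/dt₁ = 1.1671
distance = √((-5−-0.5)² + (-4.5−-3)²) = 4.7434; v₂ = distance/dt₂ = 1.8974

ω₁ = 1.1671, v₂ = 1.8974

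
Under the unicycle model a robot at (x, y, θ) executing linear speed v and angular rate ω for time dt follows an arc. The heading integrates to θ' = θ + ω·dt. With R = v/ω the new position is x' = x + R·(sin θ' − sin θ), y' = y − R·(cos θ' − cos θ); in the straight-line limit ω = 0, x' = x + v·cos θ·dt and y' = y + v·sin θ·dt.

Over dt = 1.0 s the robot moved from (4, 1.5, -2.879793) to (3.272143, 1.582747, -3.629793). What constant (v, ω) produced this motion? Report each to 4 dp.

Δθ = -3.629793 − -2.879793 = -0.750000
ω = Δθ/dt = -0.750000/1.0 = -0.7500
R = Δx/(sin θ' − sin θ) = -1.0000
v = R·ω = -1.0000·-0.7500 = 0.7500

v = 0.7500, ω = -0.7500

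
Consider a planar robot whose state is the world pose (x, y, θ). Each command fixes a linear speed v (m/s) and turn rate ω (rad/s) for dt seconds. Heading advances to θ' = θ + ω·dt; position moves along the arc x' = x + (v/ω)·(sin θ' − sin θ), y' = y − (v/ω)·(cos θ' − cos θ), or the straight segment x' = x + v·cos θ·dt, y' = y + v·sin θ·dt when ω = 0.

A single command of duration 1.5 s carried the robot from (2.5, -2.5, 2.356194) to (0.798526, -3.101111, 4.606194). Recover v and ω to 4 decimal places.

v = 1.5000, ω = 1.5000

Δθ = 4.606194 − 2.356194 = 2.250000
ω = Δθ/dt = 2.250000/1.5 = 1.5000
R = Δx/(sin θ' − sin θ) = 1.0000
v = R·ω = 1.0000·1.5000 = 1.5000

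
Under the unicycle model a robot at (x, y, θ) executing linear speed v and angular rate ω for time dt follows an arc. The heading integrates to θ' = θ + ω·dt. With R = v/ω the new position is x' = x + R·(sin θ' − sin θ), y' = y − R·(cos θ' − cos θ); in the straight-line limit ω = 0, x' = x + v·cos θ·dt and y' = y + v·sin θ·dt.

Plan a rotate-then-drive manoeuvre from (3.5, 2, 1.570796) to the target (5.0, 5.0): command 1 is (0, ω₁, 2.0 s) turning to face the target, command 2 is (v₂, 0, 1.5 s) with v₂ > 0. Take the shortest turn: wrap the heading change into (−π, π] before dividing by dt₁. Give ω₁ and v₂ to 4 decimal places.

ω₁ = -0.2318, v₂ = 2.2361

heading to target = atan2(5−2, 5−3.5) = 1.1071
Δθ = wrap(1.1071 − 1.5708) = -0.4636; ω₁ = Δθ/dt₁ = -0.2318
distance = √((5−3.5)² + (5−2)²) = 3.3541; v₂ = distance/dt₂ = 2.2361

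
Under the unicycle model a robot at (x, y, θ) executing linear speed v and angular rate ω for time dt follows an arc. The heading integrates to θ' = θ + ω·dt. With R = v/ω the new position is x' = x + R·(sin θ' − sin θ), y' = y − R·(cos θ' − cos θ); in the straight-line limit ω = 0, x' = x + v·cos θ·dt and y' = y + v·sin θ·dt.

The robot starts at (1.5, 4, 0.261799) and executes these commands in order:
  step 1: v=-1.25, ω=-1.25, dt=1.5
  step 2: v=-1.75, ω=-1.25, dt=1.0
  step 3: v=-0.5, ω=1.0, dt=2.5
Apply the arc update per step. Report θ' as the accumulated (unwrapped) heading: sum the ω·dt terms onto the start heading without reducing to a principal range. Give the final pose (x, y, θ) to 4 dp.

step 1: θ'=-1.6132 (R=1.0000) → pose (0.2421, 5.0083, -1.6132)
step 2: θ'=-2.8632 (R=1.4000) → pose (1.2561, 6.2951, -2.8632)
step 3: θ'=-0.3632 (R=-0.5000) → pose (1.2963, 7.2432, -0.3632)

(1.2963, 7.2432, -0.3632)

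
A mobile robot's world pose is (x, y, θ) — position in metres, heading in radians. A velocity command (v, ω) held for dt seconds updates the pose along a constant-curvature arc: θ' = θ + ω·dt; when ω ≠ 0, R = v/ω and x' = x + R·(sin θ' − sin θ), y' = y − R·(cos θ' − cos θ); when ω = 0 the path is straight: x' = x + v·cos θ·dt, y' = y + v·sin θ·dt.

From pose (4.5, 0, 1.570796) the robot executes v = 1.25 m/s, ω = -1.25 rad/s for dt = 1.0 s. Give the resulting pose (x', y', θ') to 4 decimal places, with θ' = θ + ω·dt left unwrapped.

θ' = 1.5708 + -1.25·1.0 = 0.3208
R = v/ω = 1.25/-1.25 = -1.0000
x' = 4.5 + -1.0000·(sin 0.3208 − sin 1.5708) = 5.1847
y' = 0 − -1.0000·(cos 0.3208 − cos 1.5708) = 0.9490

(5.1847, 0.9490, 0.3208)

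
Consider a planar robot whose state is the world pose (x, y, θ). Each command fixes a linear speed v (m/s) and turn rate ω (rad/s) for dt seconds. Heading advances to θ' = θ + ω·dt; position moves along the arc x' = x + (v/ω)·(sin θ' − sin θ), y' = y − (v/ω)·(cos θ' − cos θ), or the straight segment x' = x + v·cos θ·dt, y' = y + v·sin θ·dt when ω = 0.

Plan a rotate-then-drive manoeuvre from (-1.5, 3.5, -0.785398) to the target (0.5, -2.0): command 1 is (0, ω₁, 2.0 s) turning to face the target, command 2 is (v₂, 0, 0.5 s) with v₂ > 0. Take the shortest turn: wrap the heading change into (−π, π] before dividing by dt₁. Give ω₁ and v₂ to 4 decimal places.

heading to target = atan2(-2−3.5, 0.5−-1.5) = -1.2220
Δθ = wrap(-1.2220 − -0.7854) = -0.4366; ω₁ = Δθ/dt₁ = -0.2183
distance = √((0.5−-1.5)² + (-2−3.5)²) = 5.8523; v₂ = distance/dt₂ = 11.7047

ω₁ = -0.2183, v₂ = 11.7047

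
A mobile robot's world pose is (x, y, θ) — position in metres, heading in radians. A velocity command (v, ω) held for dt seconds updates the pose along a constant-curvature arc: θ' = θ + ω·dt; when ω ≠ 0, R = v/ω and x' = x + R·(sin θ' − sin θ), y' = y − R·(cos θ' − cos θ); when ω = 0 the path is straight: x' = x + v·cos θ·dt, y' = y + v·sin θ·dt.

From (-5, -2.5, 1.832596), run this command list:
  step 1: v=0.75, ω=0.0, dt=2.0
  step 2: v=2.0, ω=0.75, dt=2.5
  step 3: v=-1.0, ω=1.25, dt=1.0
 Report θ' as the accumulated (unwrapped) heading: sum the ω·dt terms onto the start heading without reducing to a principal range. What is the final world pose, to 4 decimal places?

step 1: θ'=1.8326 (straight) → pose (-5.3882, -1.0511, 1.8326)
step 2: θ'=3.7076 (R=2.6667) → pose (-9.3941, 0.5095, 3.7076)
step 3: θ'=4.9576 (R=-0.8000) → pose (-9.0470, 1.3790, 4.9576)

(-9.0470, 1.3790, 4.9576)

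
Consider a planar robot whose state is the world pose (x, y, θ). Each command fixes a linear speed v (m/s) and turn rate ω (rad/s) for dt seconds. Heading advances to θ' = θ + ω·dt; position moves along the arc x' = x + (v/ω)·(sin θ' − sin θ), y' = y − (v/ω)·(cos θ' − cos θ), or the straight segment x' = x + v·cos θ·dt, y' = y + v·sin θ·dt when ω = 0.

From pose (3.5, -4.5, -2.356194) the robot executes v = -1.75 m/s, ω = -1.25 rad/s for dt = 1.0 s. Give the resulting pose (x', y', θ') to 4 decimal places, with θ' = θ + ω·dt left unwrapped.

θ' = -2.3562 + -1.25·1.0 = -3.6062
R = v/ω = -1.75/-1.25 = 1.4000
x' = 3.5 + 1.4000·(sin -3.6062 − sin -2.3562) = 5.1172
y' = -4.5 − 1.4000·(cos -3.6062 − cos -2.3562) = -4.2383

(5.1172, -4.2383, -3.6062)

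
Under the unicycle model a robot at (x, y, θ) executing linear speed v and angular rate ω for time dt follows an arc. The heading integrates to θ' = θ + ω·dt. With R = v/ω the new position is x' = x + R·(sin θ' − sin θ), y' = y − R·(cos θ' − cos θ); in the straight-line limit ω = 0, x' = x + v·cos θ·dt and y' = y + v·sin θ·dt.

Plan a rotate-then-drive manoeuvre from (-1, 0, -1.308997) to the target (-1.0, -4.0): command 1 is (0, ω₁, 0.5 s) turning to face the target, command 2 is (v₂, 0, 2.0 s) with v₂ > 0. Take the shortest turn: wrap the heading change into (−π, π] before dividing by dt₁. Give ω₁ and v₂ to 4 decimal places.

heading to target = atan2(-4−0, -1−-1) = -1.5708
Δθ = wrap(-1.5708 − -1.3090) = -0.2618; ω₁ = Δθ/dt₁ = -0.5236
distance = √((-1−-1)² + (-4−0)²) = 4.0000; v₂ = distance/dt₂ = 2.0000

ω₁ = -0.5236, v₂ = 2.0000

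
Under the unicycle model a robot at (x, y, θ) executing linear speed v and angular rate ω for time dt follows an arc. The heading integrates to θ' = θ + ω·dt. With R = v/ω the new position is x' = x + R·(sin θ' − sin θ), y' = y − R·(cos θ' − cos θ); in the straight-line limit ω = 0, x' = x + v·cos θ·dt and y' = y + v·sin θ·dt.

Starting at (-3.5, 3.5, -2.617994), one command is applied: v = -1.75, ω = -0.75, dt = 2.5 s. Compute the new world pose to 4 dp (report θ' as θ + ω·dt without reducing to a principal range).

(-0.0559, 1.9871, -4.4930)

θ' = -2.6180 + -0.75·2.5 = -4.4930
R = v/ω = -1.75/-0.75 = 2.3333
x' = -3.5 + 2.3333·(sin -4.4930 − sin -2.6180) = -0.0559
y' = 3.5 − 2.3333·(cos -4.4930 − cos -2.6180) = 1.9871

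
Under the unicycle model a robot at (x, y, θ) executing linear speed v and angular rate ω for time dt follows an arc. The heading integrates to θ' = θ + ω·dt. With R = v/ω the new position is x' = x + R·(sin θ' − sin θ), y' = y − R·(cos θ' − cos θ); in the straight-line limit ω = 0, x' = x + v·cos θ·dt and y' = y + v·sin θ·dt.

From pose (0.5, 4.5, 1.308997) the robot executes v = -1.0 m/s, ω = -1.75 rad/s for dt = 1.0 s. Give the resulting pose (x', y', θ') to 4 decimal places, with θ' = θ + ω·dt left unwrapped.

θ' = 1.3090 + -1.75·1.0 = -0.4410
R = v/ω = -1.0/-1.75 = 0.5714
x' = 0.5 + 0.5714·(sin -0.4410 − sin 1.3090) = -0.2959
y' = 4.5 − 0.5714·(cos -0.4410 − cos 1.3090) = 4.1311

(-0.2959, 4.1311, -0.4410)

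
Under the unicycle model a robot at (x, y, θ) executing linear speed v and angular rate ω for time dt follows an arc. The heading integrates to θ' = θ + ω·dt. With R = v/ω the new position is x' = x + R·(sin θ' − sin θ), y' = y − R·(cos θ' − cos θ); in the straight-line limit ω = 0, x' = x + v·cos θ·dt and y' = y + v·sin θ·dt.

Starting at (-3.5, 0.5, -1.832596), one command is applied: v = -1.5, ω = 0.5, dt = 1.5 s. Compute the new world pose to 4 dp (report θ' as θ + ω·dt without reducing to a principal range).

θ' = -1.8326 + 0.5·1.5 = -1.0826
R = v/ω = -1.5/0.5 = -3.0000
x' = -3.5 + -3.0000·(sin -1.0826 − sin -1.8326) = -3.7482
y' = 0.5 − -3.0000·(cos -1.0826 − cos -1.8326) = 2.6836

(-3.7482, 2.6836, -1.0826)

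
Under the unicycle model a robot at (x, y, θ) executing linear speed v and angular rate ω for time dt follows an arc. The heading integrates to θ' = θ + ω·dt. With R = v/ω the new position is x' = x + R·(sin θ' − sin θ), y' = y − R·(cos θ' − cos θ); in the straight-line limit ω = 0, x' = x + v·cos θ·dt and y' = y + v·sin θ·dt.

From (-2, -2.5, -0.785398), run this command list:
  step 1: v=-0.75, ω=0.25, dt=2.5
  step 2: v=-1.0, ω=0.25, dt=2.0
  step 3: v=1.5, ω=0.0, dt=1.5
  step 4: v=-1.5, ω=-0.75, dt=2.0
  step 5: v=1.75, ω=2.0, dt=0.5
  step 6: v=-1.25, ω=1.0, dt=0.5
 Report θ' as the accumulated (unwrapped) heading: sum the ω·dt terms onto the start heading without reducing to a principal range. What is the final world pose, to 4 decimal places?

(-5.9456, -0.5696, 0.3396)

step 1: θ'=-0.1604 (R=-3.0000) → pose (-3.6422, -1.6598, -0.1604)
step 2: θ'=0.3396 (R=-4.0000) → pose (-5.6135, -1.8369, 0.3396)
step 3: θ'=0.3396 (straight) → pose (-3.4920, -1.0874, 0.3396)
step 4: θ'=-1.1604 (R=2.0000) → pose (-5.9921, 0.0004, -1.1604)
step 5: θ'=-0.1604 (R=0.8750) → pose (-5.3295, -0.5143, -0.1604)
step 6: θ'=0.3396 (R=-1.2500) → pose (-5.9456, -0.5696, 0.3396)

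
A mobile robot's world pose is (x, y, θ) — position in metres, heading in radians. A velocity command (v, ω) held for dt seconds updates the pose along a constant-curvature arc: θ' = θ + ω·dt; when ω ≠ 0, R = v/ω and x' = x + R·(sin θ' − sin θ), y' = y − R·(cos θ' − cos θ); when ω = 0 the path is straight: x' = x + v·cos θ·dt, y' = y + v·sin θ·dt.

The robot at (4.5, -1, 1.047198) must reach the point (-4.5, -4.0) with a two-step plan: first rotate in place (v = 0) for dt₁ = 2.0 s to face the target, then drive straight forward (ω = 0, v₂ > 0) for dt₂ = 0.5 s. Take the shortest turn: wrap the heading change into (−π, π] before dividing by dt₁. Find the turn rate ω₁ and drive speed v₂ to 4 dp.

heading to target = atan2(-4−-1, -4.5−4.5) = -2.8198
Δθ = wrap(-2.8198 − 1.0472) = 2.4161; ω₁ = Δθ/dt₁ = 1.2081
distance = √((-4.5−4.5)² + (-4−-1)²) = 9.4868; v₂ = distance/dt₂ = 18.9737

ω₁ = 1.2081, v₂ = 18.9737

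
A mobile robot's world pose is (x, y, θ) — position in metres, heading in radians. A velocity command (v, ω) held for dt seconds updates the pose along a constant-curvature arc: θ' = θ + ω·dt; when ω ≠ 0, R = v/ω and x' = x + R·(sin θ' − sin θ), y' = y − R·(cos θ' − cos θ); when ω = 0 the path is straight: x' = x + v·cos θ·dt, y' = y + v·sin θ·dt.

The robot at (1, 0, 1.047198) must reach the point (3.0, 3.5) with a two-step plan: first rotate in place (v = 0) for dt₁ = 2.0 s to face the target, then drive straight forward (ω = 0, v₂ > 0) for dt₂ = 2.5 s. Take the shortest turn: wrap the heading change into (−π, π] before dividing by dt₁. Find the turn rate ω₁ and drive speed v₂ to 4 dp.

ω₁ = 0.0022, v₂ = 1.6125

heading to target = atan2(3.5−0, 3−1) = 1.0517
Δθ = wrap(1.0517 − 1.0472) = 0.0045; ω₁ = Δθ/dt₁ = 0.0022
distance = √((3−1)² + (3.5−0)²) = 4.0311; v₂ = distance/dt₂ = 1.6125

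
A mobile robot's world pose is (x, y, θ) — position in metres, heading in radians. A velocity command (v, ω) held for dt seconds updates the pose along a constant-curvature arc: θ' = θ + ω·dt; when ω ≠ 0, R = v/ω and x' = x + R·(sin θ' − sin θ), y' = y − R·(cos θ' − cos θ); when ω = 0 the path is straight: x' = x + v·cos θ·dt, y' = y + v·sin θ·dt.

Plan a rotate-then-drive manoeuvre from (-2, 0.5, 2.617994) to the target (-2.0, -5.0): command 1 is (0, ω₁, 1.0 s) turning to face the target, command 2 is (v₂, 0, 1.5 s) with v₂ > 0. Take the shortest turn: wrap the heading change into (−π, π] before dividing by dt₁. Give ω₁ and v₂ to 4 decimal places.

ω₁ = 2.0944, v₂ = 3.6667

heading to target = atan2(-5−0.5, -2−-2) = -1.5708
Δθ = wrap(-1.5708 − 2.6180) = 2.0944; ω₁ = Δθ/dt₁ = 2.0944
distance = √((-2−-2)² + (-5−0.5)²) = 5.5000; v₂ = distance/dt₂ = 3.6667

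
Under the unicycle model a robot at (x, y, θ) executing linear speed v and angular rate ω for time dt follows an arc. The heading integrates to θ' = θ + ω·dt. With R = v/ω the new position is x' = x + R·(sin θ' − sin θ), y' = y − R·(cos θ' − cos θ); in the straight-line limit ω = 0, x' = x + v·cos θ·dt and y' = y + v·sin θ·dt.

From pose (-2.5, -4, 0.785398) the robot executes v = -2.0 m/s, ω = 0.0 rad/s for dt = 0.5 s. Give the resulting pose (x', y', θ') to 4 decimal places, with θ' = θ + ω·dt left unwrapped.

θ' = 0.7854 + 0.0·0.5 = 0.7854
ω = 0 → straight: x' = -2.5 + -2.0·cos(0.7854)·0.5 = -3.2071
y' = -4 + -2.0·sin(0.7854)·0.5 = -4.7071

(-3.2071, -4.7071, 0.7854)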